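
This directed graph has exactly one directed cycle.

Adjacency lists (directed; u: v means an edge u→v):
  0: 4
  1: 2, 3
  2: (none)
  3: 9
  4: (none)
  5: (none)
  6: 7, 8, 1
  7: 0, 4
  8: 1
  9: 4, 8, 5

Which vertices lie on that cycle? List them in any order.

DFS with gray/black marking from 1:
1 gray
  2 gray
  2 black
  3 gray
    9 gray
      4 gray
      4 black
      8 gray
        8→1: 1 is gray → back edge
Back edge closes the cycle 1 → 3 → 9 → 8 → 1; its vertices are {1, 3, 8, 9}.

1, 3, 8, 9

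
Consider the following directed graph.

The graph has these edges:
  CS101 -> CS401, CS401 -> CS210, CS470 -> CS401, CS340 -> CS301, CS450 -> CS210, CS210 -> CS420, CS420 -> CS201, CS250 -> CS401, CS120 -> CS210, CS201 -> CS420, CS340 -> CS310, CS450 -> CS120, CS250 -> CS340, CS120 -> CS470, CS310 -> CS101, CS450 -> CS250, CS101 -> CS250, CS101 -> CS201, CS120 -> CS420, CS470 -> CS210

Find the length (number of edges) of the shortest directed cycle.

2

For each vertex v, BFS finds the shortest path from v back to v.
The shortest such closed walk is CS201 → CS420 → CS201, length 2.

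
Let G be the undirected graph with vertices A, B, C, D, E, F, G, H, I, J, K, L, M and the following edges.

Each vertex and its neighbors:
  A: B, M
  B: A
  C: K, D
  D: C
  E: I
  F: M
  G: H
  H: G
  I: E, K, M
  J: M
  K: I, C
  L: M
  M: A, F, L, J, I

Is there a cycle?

DFS, tracking each vertex's parent; an edge to a visited non-parent vertex closes a cycle.
Start from F:
visit F (parent –)
  visit M (parent F)
    visit A (parent M)
      visit B (parent A)
        B–A: parent, skip
      A–M: parent, skip
    M–F: parent, skip
    visit L (parent M)
      L–M: parent, skip
    visit J (parent M)
      J–M: parent, skip
    visit I (parent M)
      visit E (parent I)
        E–I: parent, skip
      visit K (parent I)
        K–I: parent, skip
        visit C (parent K)
          C–K: parent, skip
          visit D (parent C)
            D–C: parent, skip
      I–M: parent, skip
visit G (parent –)
  visit H (parent G)
    H–G: parent, skip
No non-parent visited neighbor found — the graph is a forest.

No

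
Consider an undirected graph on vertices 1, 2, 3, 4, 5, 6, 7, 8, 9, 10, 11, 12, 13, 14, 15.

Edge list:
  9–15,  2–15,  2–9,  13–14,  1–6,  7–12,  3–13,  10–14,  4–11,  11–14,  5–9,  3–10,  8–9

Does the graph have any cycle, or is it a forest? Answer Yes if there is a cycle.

Yes

DFS, tracking each vertex's parent; an edge to a visited non-parent vertex closes a cycle.
Start from 14:
visit 14 (parent –)
  visit 11 (parent 14)
    11–14: parent, skip
    visit 4 (parent 11)
      4–11: parent, skip
  visit 13 (parent 14)
    13–14: parent, skip
    visit 3 (parent 13)
      visit 10 (parent 3)
        10–14: 14 visited and ≠ parent → cycle
Cycle: 14 – 13 – 3 – 10 – 14.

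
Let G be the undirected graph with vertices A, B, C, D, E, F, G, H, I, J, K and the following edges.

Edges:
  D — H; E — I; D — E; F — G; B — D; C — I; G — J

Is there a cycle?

No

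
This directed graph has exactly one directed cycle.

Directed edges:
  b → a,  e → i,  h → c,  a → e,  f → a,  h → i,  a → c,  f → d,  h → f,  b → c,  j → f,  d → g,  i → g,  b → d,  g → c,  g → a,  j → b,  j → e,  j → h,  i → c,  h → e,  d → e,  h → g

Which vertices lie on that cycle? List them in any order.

a, e, g, i

DFS with gray/black marking from i:
i gray
  g gray
    a gray
      c gray
      c black
      e gray
        e→i: i is gray → back edge
Back edge closes the cycle i → g → a → e → i; its vertices are {a, e, g, i}.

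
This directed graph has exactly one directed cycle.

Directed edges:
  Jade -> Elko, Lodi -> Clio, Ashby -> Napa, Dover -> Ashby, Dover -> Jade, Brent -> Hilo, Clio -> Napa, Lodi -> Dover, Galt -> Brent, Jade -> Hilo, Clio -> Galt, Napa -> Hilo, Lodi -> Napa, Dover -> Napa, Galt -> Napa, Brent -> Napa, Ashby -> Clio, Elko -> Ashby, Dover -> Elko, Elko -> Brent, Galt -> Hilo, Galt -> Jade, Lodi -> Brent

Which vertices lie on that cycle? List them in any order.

Clio, Elko, Galt, Jade, Ashby

DFS with gray/black marking from Clio:
Clio gray
  Galt gray
    Brent gray
      Hilo gray
      Hilo black
      Napa gray
        Napa→Hilo: Hilo black — skip
      Napa black
    Brent black
    Galt→Napa: Napa black — skip
    Galt→Hilo: Hilo black — skip
    Jade gray
      Jade→Hilo: Hilo black — skip
      Elko gray
        Ashby gray
          Ashby→Napa: Napa black — skip
          Ashby→Clio: Clio is gray → back edge
Back edge closes the cycle Clio → Galt → Jade → Elko → Ashby → Clio; its vertices are {Clio, Elko, Galt, Jade, Ashby}.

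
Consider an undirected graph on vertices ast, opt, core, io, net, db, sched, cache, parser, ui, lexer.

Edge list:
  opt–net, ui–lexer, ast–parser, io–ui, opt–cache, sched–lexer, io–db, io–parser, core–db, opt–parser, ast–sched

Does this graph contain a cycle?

Yes

DFS, tracking each vertex's parent; an edge to a visited non-parent vertex closes a cycle.
Start from parser:
visit parser (parent –)
  visit opt (parent parser)
    visit net (parent opt)
      net–opt: parent, skip
    visit cache (parent opt)
      cache–opt: parent, skip
    opt–parser: parent, skip
  visit ast (parent parser)
    ast–parser: parent, skip
    visit sched (parent ast)
      visit lexer (parent sched)
        visit ui (parent lexer)
          visit io (parent ui)
            io–ui: parent, skip
            visit db (parent io)
              visit core (parent db)
                core–db: parent, skip
              db–io: parent, skip
            io–parser: parser visited and ≠ parent → cycle
Cycle: parser – ast – sched – lexer – ui – io – parser.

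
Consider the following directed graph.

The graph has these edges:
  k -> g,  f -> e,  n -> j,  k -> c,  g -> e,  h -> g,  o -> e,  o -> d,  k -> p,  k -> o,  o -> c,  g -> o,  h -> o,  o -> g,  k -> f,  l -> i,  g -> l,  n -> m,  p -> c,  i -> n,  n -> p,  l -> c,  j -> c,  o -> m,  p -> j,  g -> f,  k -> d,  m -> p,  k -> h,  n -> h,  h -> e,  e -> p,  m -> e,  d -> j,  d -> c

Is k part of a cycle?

No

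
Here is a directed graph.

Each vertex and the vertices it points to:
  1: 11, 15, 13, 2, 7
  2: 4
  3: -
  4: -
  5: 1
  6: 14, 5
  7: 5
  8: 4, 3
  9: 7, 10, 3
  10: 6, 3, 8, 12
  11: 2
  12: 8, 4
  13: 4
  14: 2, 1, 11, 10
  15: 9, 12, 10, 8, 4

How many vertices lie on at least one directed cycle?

8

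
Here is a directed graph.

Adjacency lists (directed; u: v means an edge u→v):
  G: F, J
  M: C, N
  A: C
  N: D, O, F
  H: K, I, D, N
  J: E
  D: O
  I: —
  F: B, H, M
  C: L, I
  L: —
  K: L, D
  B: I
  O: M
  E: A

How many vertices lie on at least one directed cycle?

7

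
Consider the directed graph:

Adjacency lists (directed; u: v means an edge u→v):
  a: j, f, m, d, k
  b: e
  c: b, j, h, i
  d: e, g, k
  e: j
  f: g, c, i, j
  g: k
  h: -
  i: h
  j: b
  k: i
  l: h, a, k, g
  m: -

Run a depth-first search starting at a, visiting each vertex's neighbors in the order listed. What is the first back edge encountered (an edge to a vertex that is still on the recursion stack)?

DFS from a (visiting each vertex's neighbors in the order listed); mark gray on enter, black on exit:
a gray
  j gray
    b gray
      e gray
        e→j: j is gray → back edge
First back edge: e → j.

e→j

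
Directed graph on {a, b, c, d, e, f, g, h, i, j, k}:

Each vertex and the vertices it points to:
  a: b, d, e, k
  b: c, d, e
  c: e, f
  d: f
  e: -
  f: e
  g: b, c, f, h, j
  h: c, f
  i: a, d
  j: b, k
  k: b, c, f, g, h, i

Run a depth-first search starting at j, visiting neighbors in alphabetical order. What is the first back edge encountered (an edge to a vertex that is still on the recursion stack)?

g→j

DFS from j (visiting neighbors in alphabetical order); mark gray on enter, black on exit:
j gray
  b gray
    c gray
      e gray
      e black
      f gray
        f→e: e black — skip
      f black
    c black
    d gray
      d→f: f black — skip
    d black
    b→e: e black — skip
  b black
  k gray
    k→b: b black — skip
    k→c: c black — skip
    k→f: f black — skip
    g gray
      g→b: b black — skip
      g→c: c black — skip
      g→f: f black — skip
      h gray
        h→c: c black — skip
        h→f: f black — skip
      h black
      g→j: j is gray → back edge
First back edge: g → j.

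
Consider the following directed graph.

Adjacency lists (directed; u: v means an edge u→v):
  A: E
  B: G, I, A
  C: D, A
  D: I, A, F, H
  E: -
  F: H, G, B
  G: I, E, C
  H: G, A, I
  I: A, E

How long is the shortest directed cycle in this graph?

For each vertex v, BFS finds the shortest path from v back to v.
The shortest such closed walk is F → G → C → D → F, length 4.

4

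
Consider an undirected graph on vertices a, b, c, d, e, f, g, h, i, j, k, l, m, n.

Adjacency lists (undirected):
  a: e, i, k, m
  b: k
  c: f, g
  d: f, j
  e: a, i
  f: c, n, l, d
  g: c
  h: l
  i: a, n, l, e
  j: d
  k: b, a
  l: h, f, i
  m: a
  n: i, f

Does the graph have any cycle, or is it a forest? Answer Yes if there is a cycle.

DFS, tracking each vertex's parent; an edge to a visited non-parent vertex closes a cycle.
Start from k:
visit k (parent –)
  visit b (parent k)
    b–k: parent, skip
  visit a (parent k)
    visit e (parent a)
      e–a: parent, skip
      visit i (parent e)
        i–a: a visited and ≠ parent → cycle
Cycle: a – e – i – a.

Yes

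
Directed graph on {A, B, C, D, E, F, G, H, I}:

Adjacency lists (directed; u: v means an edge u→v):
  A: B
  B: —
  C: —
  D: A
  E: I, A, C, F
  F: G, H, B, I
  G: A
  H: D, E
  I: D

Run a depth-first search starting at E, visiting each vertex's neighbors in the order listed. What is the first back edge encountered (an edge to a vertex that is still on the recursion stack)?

H->E

DFS from E (visiting each vertex's neighbors in the order listed); mark gray on enter, black on exit:
E gray
  I gray
    D gray
      A gray
        B gray
        B black
      A black
    D black
  I black
  E→A: A black — skip
  C gray
  C black
  F gray
    G gray
      G→A: A black — skip
    G black
    H gray
      H→D: D black — skip
      H→E: E is gray → back edge
First back edge: H → E.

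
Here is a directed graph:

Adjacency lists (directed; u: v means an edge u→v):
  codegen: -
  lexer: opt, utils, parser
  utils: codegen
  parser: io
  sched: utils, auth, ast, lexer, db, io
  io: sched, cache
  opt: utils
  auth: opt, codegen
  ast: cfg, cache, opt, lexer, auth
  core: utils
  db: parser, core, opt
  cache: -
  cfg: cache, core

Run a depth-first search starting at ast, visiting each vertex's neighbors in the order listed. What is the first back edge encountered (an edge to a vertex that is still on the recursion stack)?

sched->ast

DFS from ast (visiting each vertex's neighbors in the order listed); mark gray on enter, black on exit:
ast gray
  cfg gray
    cache gray
    cache black
    core gray
      utils gray
        codegen gray
        codegen black
      utils black
    core black
  cfg black
  ast→cache: cache black — skip
  opt gray
    opt→utils: utils black — skip
  opt black
  lexer gray
    lexer→opt: opt black — skip
    lexer→utils: utils black — skip
    parser gray
      io gray
        sched gray
          sched→utils: utils black — skip
          auth gray
            auth→opt: opt black — skip
            auth→codegen: codegen black — skip
          auth black
          sched→ast: ast is gray → back edge
First back edge: sched → ast.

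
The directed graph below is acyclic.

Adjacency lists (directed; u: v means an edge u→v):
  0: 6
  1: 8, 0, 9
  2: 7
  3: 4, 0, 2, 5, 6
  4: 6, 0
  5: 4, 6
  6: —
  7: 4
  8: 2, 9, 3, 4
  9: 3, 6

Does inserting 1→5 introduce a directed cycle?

No

Adding 1→5 creates a cycle iff 5 can already reach 1.
Explore from 5: no path reaches 1. The graph stays acyclic.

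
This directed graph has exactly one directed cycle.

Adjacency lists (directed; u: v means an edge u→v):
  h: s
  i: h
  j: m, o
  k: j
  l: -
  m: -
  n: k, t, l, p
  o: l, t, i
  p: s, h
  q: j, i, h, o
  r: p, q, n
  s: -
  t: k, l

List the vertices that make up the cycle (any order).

j, k, o, t

DFS with gray/black marking from j:
j gray
  m gray
  m black
  o gray
    l gray
    l black
    t gray
      k gray
        k→j: j is gray → back edge
Back edge closes the cycle j → o → t → k → j; its vertices are {j, k, o, t}.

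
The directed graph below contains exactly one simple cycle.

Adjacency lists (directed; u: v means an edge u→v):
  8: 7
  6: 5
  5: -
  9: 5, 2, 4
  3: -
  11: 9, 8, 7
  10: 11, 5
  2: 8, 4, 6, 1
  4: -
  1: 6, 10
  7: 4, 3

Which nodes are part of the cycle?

1, 2, 9, 10, 11

DFS with gray/black marking from 9:
9 gray
  5 gray
  5 black
  2 gray
    8 gray
      7 gray
        4 gray
        4 black
        3 gray
        3 black
      7 black
    8 black
    2→4: 4 black — skip
    6 gray
      6→5: 5 black — skip
    6 black
    1 gray
      1→6: 6 black — skip
      10 gray
        11 gray
          11→9: 9 is gray → back edge
Back edge closes the cycle 9 → 2 → 1 → 10 → 11 → 9; its vertices are {1, 2, 9, 10, 11}.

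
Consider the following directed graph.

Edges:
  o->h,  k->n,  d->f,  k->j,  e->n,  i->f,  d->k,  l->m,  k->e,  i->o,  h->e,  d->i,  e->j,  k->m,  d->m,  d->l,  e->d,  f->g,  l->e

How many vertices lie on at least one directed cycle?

A vertex is on a directed cycle iff it belongs to a strongly connected component of size ≥ 2 (or has a self-loop).
The vertices on cycles are {d, e, h, i, k, l, o} — 7 in total.

7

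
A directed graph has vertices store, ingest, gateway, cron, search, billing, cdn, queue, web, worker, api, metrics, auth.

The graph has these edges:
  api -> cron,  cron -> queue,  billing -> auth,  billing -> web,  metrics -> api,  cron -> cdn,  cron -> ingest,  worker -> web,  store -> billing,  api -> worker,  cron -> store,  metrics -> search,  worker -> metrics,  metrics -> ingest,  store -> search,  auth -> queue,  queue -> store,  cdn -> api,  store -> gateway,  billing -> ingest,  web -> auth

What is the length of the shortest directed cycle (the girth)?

For each vertex v, BFS finds the shortest path from v back to v.
The shortest such closed walk is api → cron → cdn → api, length 3.

3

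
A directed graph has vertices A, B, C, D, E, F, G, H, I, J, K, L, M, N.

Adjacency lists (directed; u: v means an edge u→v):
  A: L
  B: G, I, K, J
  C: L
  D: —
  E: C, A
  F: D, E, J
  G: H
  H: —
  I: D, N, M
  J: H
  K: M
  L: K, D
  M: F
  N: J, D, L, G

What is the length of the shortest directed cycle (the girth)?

6

For each vertex v, BFS finds the shortest path from v back to v.
The shortest such closed walk is M → F → E → C → L → K → M, length 6.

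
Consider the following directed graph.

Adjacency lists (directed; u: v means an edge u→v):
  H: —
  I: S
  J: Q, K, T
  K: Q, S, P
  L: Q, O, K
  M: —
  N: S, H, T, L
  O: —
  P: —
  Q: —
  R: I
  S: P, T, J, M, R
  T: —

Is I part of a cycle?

Yes

I is on a cycle iff I can reach itself via ≥1 edge.
I → S → R → I — yes.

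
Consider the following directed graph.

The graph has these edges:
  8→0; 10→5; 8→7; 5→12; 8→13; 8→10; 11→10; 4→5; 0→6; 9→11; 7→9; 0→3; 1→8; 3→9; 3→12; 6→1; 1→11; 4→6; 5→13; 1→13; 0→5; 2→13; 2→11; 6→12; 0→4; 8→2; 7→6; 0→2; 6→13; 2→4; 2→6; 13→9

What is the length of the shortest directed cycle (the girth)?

For each vertex v, BFS finds the shortest path from v back to v.
The shortest such closed walk is 8 → 2 → 6 → 1 → 8, length 4.

4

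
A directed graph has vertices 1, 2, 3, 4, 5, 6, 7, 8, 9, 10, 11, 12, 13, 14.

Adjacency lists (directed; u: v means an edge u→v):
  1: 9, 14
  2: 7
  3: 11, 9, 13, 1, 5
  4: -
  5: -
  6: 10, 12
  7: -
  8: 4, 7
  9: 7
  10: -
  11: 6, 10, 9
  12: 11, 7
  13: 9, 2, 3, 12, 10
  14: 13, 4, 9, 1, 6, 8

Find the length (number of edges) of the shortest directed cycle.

For each vertex v, BFS finds the shortest path from v back to v.
The shortest such closed walk is 13 → 3 → 13, length 2.

2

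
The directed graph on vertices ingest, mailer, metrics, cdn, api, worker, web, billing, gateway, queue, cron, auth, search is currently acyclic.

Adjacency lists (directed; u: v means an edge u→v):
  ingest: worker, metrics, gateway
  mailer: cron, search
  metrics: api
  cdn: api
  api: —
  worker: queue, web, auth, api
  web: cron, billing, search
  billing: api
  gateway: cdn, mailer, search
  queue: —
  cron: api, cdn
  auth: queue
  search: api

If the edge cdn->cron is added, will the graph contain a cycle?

Yes

Adding cdn→cron creates a cycle iff cron can already reach cdn.
Path from cron: cron → cdn.
So cron → … → cdn → cron is a cycle.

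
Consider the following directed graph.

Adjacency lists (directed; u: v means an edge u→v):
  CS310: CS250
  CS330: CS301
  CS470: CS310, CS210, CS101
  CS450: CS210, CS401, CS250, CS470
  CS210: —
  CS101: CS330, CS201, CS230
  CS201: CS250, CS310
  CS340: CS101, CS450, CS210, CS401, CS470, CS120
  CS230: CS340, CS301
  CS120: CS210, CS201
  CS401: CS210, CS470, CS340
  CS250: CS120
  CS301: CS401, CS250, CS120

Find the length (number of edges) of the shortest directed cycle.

For each vertex v, BFS finds the shortest path from v back to v.
The shortest such closed walk is CS340 → CS401 → CS340, length 2.

2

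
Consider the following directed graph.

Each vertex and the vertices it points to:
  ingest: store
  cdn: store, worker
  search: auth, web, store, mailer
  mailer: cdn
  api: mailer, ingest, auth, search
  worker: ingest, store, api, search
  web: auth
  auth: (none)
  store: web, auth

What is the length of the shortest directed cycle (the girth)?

For each vertex v, BFS finds the shortest path from v back to v.
The shortest such closed walk is cdn → worker → api → mailer → cdn, length 4.

4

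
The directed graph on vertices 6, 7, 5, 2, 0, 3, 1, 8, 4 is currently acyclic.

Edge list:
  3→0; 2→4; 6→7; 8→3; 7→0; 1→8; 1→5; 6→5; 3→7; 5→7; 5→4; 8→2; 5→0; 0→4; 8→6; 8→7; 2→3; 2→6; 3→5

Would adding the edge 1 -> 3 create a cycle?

No

Adding 1→3 creates a cycle iff 3 can already reach 1.
Explore from 3: no path reaches 1. The graph stays acyclic.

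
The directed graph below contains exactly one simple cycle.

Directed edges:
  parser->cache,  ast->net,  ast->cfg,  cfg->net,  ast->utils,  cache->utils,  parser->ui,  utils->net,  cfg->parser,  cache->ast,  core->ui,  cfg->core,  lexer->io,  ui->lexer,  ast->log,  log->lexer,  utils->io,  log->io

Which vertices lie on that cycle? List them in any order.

DFS with gray/black marking from cfg:
cfg gray
  net gray
  net black
  core gray
    ui gray
      lexer gray
        io gray
        io black
      lexer black
    ui black
  core black
  parser gray
    cache gray
      ast gray
        utils gray
          utils→net: net black — skip
          utils→io: io black — skip
        utils black
        log gray
          log→io: io black — skip
          log→lexer: lexer black — skip
        log black
        ast→net: net black — skip
        ast→cfg: cfg is gray → back edge
Back edge closes the cycle cfg → parser → cache → ast → cfg; its vertices are {ast, cfg, cache, parser}.

ast, cfg, cache, parser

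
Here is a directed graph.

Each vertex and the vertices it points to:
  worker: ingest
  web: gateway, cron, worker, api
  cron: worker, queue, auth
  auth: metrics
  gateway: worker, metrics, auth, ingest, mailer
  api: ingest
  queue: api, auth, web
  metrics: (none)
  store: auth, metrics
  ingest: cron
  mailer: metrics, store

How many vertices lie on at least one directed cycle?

7

A vertex is on a directed cycle iff it belongs to a strongly connected component of size ≥ 2 (or has a self-loop).
The vertices on cycles are {api, web, cron, queue, ingest, worker, gateway} — 7 in total.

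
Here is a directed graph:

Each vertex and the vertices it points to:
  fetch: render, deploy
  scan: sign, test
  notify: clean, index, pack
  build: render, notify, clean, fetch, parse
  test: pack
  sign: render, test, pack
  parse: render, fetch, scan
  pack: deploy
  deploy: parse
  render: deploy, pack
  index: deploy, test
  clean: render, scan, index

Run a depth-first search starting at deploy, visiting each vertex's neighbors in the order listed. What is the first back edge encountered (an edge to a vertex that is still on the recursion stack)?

render→deploy

DFS from deploy (visiting each vertex's neighbors in the order listed); mark gray on enter, black on exit:
deploy gray
  parse gray
    render gray
      render→deploy: deploy is gray → back edge
First back edge: render → deploy.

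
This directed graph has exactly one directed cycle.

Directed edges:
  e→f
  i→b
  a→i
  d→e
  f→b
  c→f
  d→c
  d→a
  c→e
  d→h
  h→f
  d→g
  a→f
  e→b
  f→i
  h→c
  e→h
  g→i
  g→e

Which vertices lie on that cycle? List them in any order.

c, e, h

DFS with gray/black marking from h:
h gray
  f gray
    i gray
      b gray
      b black
    i black
    f→b: b black — skip
  f black
  c gray
    c→f: f black — skip
    e gray
      e→h: h is gray → back edge
Back edge closes the cycle h → c → e → h; its vertices are {c, e, h}.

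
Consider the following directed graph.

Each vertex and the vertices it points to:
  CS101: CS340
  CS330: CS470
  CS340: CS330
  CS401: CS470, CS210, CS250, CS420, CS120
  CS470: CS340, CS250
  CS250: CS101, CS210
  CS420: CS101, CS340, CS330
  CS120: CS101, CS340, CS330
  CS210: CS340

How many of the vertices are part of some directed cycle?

A vertex is on a directed cycle iff it belongs to a strongly connected component of size ≥ 2 (or has a self-loop).
The vertices on cycles are {CS101, CS210, CS250, CS330, CS340, CS470} — 6 in total.

6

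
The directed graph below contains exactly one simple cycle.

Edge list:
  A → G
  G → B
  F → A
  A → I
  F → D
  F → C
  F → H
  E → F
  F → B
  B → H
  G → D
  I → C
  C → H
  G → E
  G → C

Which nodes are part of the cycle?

DFS with gray/black marking from A:
A gray
  I gray
    C gray
      H gray
      H black
    C black
  I black
  G gray
    D gray
    D black
    G→C: C black — skip
    B gray
      B→H: H black — skip
    B black
    E gray
      F gray
        F→D: D black — skip
        F→B: B black — skip
        F→A: A is gray → back edge
Back edge closes the cycle A → G → E → F → A; its vertices are {A, E, F, G}.

A, E, F, G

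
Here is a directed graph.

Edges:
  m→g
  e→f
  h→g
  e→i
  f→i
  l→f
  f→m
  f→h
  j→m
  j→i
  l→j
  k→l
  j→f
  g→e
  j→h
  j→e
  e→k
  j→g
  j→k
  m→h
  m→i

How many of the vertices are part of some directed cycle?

8

A vertex is on a directed cycle iff it belongs to a strongly connected component of size ≥ 2 (or has a self-loop).
The vertices on cycles are {e, f, g, h, j, k, l, m} — 8 in total.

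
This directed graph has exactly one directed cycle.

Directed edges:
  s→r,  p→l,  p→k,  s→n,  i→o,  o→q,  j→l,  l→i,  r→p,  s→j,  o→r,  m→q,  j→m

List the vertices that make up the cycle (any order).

i, l, o, p, r

DFS with gray/black marking from r:
r gray
  p gray
    k gray
    k black
    l gray
      i gray
        o gray
          q gray
          q black
          o→r: r is gray → back edge
Back edge closes the cycle r → p → l → i → o → r; its vertices are {i, l, o, p, r}.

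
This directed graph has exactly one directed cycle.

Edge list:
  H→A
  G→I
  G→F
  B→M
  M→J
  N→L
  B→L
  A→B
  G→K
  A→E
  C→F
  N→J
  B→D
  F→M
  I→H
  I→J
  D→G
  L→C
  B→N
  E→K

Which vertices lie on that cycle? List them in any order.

A, B, D, G, H, I

DFS with gray/black marking from A:
A gray
  E gray
    K gray
    K black
  E black
  B gray
    M gray
      J gray
      J black
    M black
    D gray
      G gray
        G→K: K black — skip
        I gray
          I→J: J black — skip
          H gray
            H→A: A is gray → back edge
Back edge closes the cycle A → B → D → G → I → H → A; its vertices are {A, B, D, G, H, I}.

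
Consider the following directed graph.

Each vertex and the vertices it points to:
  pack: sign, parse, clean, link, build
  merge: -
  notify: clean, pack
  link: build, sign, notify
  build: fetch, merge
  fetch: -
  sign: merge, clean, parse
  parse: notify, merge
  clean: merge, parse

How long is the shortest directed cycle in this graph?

For each vertex v, BFS finds the shortest path from v back to v.
The shortest such closed walk is pack → link → notify → pack, length 3.

3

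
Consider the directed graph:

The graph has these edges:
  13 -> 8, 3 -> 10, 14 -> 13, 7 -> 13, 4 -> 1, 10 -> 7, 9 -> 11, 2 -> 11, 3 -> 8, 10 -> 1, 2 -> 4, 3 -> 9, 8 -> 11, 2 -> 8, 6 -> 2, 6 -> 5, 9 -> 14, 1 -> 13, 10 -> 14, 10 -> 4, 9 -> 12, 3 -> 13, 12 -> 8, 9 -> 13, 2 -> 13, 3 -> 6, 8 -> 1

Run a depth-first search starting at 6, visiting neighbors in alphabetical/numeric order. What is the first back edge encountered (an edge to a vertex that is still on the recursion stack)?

8→1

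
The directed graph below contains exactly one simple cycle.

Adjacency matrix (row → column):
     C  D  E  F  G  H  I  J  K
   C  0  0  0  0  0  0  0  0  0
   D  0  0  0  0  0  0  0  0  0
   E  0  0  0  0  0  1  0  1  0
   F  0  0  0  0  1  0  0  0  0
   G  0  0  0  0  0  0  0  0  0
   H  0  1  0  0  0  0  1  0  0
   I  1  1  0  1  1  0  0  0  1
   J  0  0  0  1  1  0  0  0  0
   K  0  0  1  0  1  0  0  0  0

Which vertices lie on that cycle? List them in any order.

E, H, I, K

DFS with gray/black marking from E:
E gray
  J gray
    F gray
      G gray
      G black
    F black
    J→G: G black — skip
  J black
  H gray
    I gray
      C gray
      C black
      K gray
        K→E: E is gray → back edge
Back edge closes the cycle E → H → I → K → E; its vertices are {E, H, I, K}.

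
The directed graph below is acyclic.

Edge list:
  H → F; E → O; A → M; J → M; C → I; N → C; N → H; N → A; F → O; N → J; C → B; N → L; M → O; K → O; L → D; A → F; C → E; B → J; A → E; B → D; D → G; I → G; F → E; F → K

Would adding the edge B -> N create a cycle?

Yes

Adding B→N creates a cycle iff N can already reach B.
Path from N: N → C → B.
So N → … → B → N is a cycle.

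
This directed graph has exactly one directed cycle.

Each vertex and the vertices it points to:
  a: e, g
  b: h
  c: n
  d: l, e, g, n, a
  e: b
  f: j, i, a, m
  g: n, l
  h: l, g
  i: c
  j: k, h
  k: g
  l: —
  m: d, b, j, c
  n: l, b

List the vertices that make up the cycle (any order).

b, g, h, n

DFS with gray/black marking from g:
g gray
  n gray
    l gray
    l black
    b gray
      h gray
        h→l: l black — skip
        h→g: g is gray → back edge
Back edge closes the cycle g → n → b → h → g; its vertices are {b, g, h, n}.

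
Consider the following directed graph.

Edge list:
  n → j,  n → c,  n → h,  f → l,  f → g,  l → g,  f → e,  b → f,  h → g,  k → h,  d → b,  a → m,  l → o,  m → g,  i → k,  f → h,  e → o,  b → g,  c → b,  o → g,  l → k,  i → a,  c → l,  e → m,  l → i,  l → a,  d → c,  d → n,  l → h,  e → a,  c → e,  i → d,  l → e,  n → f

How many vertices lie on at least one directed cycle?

7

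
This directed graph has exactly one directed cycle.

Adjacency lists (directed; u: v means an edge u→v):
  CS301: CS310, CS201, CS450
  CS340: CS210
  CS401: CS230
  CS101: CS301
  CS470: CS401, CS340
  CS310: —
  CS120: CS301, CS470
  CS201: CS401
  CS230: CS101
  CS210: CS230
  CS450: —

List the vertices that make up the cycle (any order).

DFS with gray/black marking from CS301:
CS301 gray
  CS310 gray
  CS310 black
  CS201 gray
    CS401 gray
      CS230 gray
        CS101 gray
          CS101→CS301: CS301 is gray → back edge
Back edge closes the cycle CS301 → CS201 → CS401 → CS230 → CS101 → CS301; its vertices are {CS101, CS201, CS230, CS301, CS401}.

CS101, CS201, CS230, CS301, CS401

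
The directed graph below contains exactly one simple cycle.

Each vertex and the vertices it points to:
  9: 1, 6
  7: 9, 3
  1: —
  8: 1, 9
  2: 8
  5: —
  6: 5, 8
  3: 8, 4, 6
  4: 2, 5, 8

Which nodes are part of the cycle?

DFS with gray/black marking from 6:
6 gray
  5 gray
  5 black
  8 gray
    1 gray
    1 black
    9 gray
      9→1: 1 black — skip
      9→6: 6 is gray → back edge
Back edge closes the cycle 6 → 8 → 9 → 6; its vertices are {6, 8, 9}.

6, 8, 9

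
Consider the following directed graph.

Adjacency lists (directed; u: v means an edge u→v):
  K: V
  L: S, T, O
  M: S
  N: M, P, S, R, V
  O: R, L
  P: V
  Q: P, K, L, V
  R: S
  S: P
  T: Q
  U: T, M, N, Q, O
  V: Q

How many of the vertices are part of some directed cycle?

A vertex is on a directed cycle iff it belongs to a strongly connected component of size ≥ 2 (or has a self-loop).
The vertices on cycles are {K, L, O, P, Q, R, S, T, V} — 9 in total.

9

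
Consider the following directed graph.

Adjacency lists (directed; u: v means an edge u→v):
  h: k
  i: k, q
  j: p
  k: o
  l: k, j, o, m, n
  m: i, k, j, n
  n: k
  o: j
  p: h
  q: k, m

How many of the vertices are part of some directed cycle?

A vertex is on a directed cycle iff it belongs to a strongly connected component of size ≥ 2 (or has a self-loop).
The vertices on cycles are {h, i, j, k, m, o, p, q} — 8 in total.

8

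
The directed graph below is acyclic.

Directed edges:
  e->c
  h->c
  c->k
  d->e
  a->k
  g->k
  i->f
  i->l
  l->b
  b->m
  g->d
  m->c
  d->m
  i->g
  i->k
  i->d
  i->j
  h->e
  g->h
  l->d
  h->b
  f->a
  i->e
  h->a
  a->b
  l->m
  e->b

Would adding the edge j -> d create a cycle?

No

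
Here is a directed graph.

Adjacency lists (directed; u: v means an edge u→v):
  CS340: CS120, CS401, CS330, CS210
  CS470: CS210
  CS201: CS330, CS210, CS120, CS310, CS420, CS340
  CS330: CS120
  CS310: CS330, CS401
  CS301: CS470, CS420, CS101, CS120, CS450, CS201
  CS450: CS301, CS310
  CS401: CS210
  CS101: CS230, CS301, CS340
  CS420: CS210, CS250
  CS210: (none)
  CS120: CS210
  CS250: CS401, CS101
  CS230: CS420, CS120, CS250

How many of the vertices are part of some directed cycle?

A vertex is on a directed cycle iff it belongs to a strongly connected component of size ≥ 2 (or has a self-loop).
The vertices on cycles are {CS101, CS201, CS230, CS250, CS301, CS420, CS450} — 7 in total.

7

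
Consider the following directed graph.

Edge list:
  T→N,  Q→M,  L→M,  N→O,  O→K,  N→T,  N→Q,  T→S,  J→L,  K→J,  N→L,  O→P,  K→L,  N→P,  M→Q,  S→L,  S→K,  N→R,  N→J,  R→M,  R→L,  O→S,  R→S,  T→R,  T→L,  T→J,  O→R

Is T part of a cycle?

Yes

T is on a cycle iff T can reach itself via ≥1 edge.
T → N → T — yes.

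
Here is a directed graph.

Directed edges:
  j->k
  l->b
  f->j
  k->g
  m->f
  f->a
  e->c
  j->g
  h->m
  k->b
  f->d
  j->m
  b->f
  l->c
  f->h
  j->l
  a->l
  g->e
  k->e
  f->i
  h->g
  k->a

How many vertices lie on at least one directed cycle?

A vertex is on a directed cycle iff it belongs to a strongly connected component of size ≥ 2 (or has a self-loop).
The vertices on cycles are {a, b, f, h, j, k, l, m} — 8 in total.

8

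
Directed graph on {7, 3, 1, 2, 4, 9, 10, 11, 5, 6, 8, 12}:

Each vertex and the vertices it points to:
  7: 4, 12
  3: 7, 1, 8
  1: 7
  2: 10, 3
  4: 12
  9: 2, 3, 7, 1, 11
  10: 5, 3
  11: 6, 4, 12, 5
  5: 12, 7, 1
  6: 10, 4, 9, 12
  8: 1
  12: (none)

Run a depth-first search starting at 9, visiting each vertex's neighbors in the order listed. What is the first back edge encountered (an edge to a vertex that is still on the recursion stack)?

6→9

DFS from 9 (visiting each vertex's neighbors in the order listed); mark gray on enter, black on exit:
9 gray
  2 gray
    10 gray
      5 gray
        12 gray
        12 black
        7 gray
          4 gray
            4→12: 12 black — skip
          4 black
          7→12: 12 black — skip
        7 black
        1 gray
          1→7: 7 black — skip
        1 black
      5 black
      3 gray
        3→7: 7 black — skip
        3→1: 1 black — skip
        8 gray
          8→1: 1 black — skip
        8 black
      3 black
    10 black
    2→3: 3 black — skip
  2 black
  9→3: 3 black — skip
  9→7: 7 black — skip
  9→1: 1 black — skip
  11 gray
    6 gray
      6→10: 10 black — skip
      6→4: 4 black — skip
      6→9: 9 is gray → back edge
First back edge: 6 → 9.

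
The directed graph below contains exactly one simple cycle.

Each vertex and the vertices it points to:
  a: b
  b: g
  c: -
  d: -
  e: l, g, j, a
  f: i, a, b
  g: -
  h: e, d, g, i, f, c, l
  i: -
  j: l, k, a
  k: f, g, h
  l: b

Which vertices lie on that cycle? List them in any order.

DFS with gray/black marking from k:
k gray
  f gray
    i gray
    i black
    a gray
      b gray
        g gray
        g black
      b black
    a black
    f→b: b black — skip
  f black
  k→g: g black — skip
  h gray
    e gray
      l gray
        l→b: b black — skip
      l black
      e→g: g black — skip
      j gray
        j→l: l black — skip
        j→k: k is gray → back edge
Back edge closes the cycle k → h → e → j → k; its vertices are {e, h, j, k}.

e, h, j, k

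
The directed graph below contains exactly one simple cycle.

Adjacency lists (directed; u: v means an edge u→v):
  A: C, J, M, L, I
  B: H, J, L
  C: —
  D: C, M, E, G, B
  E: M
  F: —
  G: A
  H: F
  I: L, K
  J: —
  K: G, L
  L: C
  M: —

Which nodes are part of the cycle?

A, G, I, K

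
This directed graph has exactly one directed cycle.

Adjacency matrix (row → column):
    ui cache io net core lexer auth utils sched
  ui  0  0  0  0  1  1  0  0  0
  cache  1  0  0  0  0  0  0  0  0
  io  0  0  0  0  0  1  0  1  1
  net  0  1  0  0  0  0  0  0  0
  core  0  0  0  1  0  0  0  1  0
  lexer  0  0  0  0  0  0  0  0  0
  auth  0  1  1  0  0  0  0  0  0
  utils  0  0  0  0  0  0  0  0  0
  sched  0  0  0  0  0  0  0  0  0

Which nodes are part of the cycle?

ui, net, core, cache

DFS with gray/black marking from cache:
cache gray
  ui gray
    lexer gray
    lexer black
    core gray
      utils gray
      utils black
      net gray
        net→cache: cache is gray → back edge
Back edge closes the cycle cache → ui → core → net → cache; its vertices are {ui, net, core, cache}.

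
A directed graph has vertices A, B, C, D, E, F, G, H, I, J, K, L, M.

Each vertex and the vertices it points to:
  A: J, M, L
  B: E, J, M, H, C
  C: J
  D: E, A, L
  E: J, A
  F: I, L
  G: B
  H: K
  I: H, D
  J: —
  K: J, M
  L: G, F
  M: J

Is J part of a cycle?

J lies on a cycle iff there is a path from J back to itself.
Exploring from J, it never reaches itself; equivalently, its strongly connected component is a singleton.

No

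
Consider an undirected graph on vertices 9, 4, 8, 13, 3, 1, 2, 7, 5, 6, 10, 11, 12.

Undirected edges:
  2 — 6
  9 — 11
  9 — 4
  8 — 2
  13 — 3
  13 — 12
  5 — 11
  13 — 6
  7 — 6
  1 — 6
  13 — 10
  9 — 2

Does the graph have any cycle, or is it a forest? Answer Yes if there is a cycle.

No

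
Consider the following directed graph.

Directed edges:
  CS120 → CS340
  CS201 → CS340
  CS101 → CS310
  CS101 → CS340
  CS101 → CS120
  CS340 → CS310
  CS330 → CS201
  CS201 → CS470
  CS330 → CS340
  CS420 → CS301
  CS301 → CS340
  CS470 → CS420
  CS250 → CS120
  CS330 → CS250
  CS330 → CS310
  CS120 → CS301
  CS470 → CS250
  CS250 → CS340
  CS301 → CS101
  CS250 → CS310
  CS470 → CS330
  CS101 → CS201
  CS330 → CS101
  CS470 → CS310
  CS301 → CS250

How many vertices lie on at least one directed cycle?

A vertex is on a directed cycle iff it belongs to a strongly connected component of size ≥ 2 (or has a self-loop).
The vertices on cycles are {CS101, CS120, CS201, CS250, CS301, CS330, CS420, CS470} — 8 in total.

8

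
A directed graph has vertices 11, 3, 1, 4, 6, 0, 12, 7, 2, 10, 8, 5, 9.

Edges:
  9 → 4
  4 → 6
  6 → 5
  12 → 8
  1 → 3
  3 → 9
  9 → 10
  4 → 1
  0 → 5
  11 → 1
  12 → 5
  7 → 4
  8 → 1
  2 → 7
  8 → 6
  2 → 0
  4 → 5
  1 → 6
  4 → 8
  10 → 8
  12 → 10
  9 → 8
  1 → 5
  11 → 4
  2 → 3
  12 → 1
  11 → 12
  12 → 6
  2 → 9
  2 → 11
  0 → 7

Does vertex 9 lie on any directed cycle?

Yes

9 is on a cycle iff 9 can reach itself via ≥1 edge.
9 → 8 → 1 → 3 → 9 — yes.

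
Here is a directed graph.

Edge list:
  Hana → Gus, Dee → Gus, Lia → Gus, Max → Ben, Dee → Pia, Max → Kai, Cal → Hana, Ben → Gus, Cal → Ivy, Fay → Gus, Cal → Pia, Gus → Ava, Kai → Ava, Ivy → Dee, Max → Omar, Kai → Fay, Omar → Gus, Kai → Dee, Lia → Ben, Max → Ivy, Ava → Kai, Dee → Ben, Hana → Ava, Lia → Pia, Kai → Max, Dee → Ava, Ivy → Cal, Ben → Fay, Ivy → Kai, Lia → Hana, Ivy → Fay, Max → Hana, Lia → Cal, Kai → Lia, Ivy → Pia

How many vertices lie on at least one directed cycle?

12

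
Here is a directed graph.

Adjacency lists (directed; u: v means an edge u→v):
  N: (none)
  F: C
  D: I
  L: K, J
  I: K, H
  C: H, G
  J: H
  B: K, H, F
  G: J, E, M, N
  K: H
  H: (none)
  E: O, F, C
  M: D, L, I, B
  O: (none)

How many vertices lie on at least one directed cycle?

6

A vertex is on a directed cycle iff it belongs to a strongly connected component of size ≥ 2 (or has a self-loop).
The vertices on cycles are {B, C, E, F, G, M} — 6 in total.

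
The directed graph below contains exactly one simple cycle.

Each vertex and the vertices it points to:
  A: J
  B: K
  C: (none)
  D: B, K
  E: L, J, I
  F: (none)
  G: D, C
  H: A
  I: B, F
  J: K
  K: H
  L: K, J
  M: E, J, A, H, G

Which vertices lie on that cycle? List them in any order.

A, H, J, K

DFS with gray/black marking from H:
H gray
  A gray
    J gray
      K gray
        K→H: H is gray → back edge
Back edge closes the cycle H → A → J → K → H; its vertices are {A, H, J, K}.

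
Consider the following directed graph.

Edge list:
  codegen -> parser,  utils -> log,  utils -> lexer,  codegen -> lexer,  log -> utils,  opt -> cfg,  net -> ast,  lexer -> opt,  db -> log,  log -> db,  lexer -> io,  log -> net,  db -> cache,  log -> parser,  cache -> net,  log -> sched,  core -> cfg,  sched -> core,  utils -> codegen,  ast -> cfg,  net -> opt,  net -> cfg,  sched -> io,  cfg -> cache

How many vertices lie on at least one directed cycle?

8

A vertex is on a directed cycle iff it belongs to a strongly connected component of size ≥ 2 (or has a self-loop).
The vertices on cycles are {db, ast, cfg, log, net, opt, cache, utils} — 8 in total.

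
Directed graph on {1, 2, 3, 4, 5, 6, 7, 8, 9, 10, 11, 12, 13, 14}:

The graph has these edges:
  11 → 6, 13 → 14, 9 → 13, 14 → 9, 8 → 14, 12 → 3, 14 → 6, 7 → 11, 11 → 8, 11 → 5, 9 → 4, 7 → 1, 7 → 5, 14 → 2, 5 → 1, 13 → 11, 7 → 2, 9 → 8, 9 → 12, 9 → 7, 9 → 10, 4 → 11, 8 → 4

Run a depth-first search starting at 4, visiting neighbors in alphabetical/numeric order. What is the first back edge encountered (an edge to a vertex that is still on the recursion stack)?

8→4

DFS from 4 (visiting neighbors in alphabetical/numeric order); mark gray on enter, black on exit:
4 gray
  11 gray
    5 gray
      1 gray
      1 black
    5 black
    6 gray
    6 black
    8 gray
      8→4: 4 is gray → back edge
First back edge: 8 → 4.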